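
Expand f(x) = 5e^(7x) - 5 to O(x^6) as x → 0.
35*x + 245*x**2/2 + 1715*x**3/6 + 12005*x**4/24 + 16807*x**5/24 + O(x**6)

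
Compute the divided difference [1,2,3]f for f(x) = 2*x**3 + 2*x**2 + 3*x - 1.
14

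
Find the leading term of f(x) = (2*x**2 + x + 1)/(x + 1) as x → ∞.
2*x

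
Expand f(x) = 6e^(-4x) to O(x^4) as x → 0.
6 - 24*x + 48*x**2 - 64*x**3 + O(x**4)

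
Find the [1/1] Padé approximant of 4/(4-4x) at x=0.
1/(1 - x)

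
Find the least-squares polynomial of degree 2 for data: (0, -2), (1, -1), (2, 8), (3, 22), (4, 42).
-79/35 + (-83/70)x + (43/14)x²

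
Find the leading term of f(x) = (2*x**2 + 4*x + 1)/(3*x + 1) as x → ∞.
2*x/3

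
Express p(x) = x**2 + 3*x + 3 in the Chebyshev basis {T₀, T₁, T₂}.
(7/2)T₀ + (3)T₁ + (1/2)T₂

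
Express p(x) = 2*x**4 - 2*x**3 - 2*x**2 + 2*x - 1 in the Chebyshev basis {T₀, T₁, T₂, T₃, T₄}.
(-5/4)T₀ + (1/2)T₁ + (-1/2)T₃ + (1/4)T₄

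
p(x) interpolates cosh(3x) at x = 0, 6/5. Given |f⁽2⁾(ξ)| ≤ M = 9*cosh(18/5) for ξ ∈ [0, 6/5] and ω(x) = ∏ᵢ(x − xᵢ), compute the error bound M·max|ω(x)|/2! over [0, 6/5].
81*cosh(18/5)/50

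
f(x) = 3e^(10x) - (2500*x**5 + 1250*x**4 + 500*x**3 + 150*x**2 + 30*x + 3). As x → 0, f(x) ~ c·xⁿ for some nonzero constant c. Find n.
6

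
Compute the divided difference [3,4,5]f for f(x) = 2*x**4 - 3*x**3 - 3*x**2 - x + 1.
155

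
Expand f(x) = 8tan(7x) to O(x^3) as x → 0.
56*x + O(x**3)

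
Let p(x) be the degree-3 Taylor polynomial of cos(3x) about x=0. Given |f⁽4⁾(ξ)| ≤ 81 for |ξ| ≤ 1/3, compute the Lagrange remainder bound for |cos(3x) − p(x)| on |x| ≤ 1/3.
1/24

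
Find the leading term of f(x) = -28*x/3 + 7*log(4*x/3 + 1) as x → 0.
-56*x**2/9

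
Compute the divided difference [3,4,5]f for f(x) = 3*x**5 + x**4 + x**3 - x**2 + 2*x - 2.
2088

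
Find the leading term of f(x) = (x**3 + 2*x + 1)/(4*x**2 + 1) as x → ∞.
x/4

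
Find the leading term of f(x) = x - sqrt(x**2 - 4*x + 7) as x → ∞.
2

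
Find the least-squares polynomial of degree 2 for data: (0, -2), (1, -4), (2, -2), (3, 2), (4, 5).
-87/35 + (-10/7)x + (6/7)x²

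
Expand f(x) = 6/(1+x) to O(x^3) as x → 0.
6 - 6*x + 6*x**2 + O(x**3)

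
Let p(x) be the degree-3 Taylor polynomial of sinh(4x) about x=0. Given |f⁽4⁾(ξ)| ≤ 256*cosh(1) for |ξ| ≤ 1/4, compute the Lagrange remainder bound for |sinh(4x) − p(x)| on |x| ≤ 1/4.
cosh(1)/24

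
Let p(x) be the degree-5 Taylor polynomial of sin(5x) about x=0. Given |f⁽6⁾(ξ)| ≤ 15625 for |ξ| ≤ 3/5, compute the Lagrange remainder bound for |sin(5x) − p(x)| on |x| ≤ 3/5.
81/80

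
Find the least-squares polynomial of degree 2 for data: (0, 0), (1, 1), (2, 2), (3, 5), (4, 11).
11/35 + (-29/35)x + (6/7)x²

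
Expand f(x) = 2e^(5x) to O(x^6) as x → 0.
2 + 10*x + 25*x**2 + 125*x**3/3 + 625*x**4/12 + 625*x**5/12 + O(x**6)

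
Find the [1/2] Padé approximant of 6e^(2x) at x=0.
(4*x + 6)/(2*x**2/3 - 4*x/3 + 1)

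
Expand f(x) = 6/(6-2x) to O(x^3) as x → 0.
1 + x/3 + x**2/9 + O(x**3)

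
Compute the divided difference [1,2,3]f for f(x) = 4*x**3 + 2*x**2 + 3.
26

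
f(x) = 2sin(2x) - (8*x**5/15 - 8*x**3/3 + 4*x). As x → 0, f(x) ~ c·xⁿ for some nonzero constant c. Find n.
7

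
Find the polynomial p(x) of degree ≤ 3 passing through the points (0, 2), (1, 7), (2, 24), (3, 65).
2*x**3 + 3*x + 2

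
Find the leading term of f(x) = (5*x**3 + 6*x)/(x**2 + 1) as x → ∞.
5*x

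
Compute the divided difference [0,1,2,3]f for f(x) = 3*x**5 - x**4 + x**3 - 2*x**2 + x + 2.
70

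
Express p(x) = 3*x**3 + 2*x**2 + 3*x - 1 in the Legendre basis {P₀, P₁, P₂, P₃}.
(-1/3)P₀ + (24/5)P₁ + (4/3)P₂ + (6/5)P₃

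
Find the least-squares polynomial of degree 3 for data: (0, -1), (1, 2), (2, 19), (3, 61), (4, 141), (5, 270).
-64/63 + (85/378)x + (8/9)x² + (107/54)x³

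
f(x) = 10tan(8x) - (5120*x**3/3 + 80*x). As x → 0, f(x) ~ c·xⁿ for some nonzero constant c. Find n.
5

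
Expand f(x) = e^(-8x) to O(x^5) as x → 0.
1 - 8*x + 32*x**2 - 256*x**3/3 + 512*x**4/3 + O(x**5)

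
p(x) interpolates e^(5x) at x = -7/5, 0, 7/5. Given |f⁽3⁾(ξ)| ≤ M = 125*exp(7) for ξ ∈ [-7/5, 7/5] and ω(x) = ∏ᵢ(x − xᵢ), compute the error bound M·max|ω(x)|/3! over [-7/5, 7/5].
343*sqrt(3)*exp(7)/27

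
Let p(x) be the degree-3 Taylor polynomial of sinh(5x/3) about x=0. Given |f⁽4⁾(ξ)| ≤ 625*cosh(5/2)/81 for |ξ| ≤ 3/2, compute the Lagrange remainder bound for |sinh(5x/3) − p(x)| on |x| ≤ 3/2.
625*cosh(5/2)/384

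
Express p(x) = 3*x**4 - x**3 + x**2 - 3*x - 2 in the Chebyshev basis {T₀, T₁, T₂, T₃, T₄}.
(-3/8)T₀ + (-15/4)T₁ + (2)T₂ + (-1/4)T₃ + (3/8)T₄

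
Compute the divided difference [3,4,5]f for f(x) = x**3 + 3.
12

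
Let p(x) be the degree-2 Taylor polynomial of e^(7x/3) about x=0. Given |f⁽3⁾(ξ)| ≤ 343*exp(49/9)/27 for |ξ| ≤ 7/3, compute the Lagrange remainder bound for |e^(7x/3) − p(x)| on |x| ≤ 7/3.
117649*exp(49/9)/4374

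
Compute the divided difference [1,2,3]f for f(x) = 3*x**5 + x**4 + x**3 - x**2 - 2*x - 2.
300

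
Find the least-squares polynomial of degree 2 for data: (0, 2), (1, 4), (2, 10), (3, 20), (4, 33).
67/35 + (13/35)x + (13/7)x²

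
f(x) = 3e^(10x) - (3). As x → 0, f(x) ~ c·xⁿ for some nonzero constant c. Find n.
1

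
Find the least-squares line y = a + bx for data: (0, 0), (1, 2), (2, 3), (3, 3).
a = 1/2, b = 1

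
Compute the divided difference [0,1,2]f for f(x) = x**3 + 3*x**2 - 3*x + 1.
6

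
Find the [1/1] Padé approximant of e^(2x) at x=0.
(x + 1)/(1 - x)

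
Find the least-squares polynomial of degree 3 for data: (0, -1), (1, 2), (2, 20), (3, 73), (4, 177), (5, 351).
-59/63 + (136/189)x + (-257/252)x² + (323/108)x³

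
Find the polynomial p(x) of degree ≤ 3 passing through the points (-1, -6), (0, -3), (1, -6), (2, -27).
-2*x**3 - 3*x**2 + 2*x - 3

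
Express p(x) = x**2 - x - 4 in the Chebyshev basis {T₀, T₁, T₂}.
(-7/2)T₀ - T₁ + (1/2)T₂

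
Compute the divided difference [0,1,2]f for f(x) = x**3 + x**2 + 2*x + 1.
4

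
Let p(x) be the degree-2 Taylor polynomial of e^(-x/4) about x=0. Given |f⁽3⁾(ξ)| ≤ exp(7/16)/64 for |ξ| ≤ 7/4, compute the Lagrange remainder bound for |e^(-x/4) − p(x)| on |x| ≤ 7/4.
343*exp(7/16)/24576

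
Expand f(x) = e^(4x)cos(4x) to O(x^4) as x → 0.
1 + 4*x - 64*x**3/3 + O(x**4)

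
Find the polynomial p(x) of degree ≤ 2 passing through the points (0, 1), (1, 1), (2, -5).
-3*x**2 + 3*x + 1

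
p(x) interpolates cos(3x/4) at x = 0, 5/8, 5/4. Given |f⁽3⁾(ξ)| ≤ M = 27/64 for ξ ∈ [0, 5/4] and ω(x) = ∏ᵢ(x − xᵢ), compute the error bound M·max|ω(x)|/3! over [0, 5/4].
125*sqrt(3)/32768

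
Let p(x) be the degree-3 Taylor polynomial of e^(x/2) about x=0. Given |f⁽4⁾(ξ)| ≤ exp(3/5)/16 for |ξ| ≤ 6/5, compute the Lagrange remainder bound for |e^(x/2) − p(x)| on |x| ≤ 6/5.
27*exp(3/5)/5000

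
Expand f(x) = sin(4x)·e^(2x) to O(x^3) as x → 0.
4*x + 8*x**2 + O(x**3)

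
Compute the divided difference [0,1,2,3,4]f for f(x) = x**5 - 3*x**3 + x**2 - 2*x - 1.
10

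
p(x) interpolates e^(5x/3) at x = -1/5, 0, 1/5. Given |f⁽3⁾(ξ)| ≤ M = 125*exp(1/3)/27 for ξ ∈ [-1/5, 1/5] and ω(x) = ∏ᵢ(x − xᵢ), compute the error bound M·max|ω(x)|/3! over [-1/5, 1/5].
sqrt(3)*exp(1/3)/729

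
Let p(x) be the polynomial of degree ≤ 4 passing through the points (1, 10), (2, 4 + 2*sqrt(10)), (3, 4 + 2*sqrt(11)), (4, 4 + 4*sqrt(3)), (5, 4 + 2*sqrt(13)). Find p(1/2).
-105*sqrt(10)/16 - 45*sqrt(3)/8 + 35*sqrt(13)/64 + 1201/64 + 189*sqrt(11)/32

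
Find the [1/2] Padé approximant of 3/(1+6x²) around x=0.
3/(6*x**2 + 1)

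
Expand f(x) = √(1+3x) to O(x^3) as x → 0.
1 + 3*x/2 - 9*x**2/8 + O(x**3)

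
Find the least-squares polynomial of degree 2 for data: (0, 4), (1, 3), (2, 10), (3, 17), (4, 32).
132/35 + (-15/7)x + (16/7)x²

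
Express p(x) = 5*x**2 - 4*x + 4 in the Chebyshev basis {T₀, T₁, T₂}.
(13/2)T₀ + (-4)T₁ + (5/2)T₂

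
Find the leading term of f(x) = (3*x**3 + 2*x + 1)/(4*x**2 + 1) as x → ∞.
3*x/4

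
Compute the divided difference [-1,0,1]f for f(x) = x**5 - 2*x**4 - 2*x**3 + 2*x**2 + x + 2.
0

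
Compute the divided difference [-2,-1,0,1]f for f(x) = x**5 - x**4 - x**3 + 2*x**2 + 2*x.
6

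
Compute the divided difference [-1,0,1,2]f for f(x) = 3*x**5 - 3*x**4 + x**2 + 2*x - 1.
9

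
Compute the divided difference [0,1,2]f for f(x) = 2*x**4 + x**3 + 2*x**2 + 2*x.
19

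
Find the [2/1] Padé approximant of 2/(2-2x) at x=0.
1/(1 - x)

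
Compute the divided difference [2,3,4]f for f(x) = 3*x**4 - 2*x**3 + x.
147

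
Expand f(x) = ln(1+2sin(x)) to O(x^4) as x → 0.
2*x - 2*x**2 + 7*x**3/3 + O(x**4)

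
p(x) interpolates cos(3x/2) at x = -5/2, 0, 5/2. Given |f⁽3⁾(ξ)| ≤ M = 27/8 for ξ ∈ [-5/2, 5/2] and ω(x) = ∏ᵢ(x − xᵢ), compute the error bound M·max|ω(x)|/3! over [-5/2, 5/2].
125*sqrt(3)/64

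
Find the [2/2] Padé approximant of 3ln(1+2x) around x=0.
6*x*(x + 1)/(2*x**2/3 + 2*x + 1)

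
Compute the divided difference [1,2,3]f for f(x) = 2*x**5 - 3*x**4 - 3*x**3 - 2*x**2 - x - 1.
85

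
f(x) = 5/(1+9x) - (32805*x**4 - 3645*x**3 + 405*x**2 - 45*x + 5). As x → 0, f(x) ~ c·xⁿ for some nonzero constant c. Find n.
5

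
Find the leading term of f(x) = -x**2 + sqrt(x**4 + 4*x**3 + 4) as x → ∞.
2*x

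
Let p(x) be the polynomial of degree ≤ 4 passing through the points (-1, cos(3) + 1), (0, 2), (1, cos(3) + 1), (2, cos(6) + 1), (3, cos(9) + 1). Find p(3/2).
93*cos(3)/128 - 5*cos(9)/128 + 15*cos(6)/32 + 27/32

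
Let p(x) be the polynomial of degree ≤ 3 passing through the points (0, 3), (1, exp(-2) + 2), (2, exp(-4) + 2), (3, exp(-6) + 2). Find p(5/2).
(-5*exp(4) + 5 + 15*exp(2) + 33*exp(6))*exp(-6)/16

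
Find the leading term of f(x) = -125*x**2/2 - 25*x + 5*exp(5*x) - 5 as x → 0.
625*x**3/6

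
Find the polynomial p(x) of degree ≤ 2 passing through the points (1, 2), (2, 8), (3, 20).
3*x**2 - 3*x + 2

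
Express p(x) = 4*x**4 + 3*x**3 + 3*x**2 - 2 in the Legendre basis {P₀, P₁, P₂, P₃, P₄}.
(-1/5)P₀ + (9/5)P₁ + (30/7)P₂ + (6/5)P₃ + (32/35)P₄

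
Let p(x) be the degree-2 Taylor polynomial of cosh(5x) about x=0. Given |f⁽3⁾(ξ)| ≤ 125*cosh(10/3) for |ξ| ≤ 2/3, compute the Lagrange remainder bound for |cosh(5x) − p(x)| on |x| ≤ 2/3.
500*cosh(10/3)/81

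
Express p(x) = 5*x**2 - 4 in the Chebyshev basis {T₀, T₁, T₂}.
(-3/2)T₀ + (5/2)T₂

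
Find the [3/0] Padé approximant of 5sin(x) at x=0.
5*x*(6 - x**2)/6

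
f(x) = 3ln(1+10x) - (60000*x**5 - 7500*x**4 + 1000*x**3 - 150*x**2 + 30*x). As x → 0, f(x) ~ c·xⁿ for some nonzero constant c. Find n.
6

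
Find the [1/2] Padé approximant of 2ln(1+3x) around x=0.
6*x/(-3*x**2/4 + 3*x/2 + 1)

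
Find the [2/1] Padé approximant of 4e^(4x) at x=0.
(32*x**2/3 + 32*x/3 + 4)/(1 - 4*x/3)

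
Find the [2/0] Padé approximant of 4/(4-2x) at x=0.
x**2/4 + x/2 + 1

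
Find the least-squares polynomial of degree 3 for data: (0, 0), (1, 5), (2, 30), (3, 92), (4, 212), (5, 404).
4/63 + (299/378)x + (265/252)x² + (323/108)x³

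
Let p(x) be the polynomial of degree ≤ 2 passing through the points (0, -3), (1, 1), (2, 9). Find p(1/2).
-3/2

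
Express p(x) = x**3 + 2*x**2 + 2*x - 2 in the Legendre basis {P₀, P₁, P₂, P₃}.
(-4/3)P₀ + (13/5)P₁ + (4/3)P₂ + (2/5)P₃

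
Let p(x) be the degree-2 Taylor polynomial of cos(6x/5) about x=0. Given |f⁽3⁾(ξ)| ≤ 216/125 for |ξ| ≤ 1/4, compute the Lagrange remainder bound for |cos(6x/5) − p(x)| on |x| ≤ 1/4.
9/2000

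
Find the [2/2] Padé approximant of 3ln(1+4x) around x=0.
12*x*(2*x + 1)/(8*x**2/3 + 4*x + 1)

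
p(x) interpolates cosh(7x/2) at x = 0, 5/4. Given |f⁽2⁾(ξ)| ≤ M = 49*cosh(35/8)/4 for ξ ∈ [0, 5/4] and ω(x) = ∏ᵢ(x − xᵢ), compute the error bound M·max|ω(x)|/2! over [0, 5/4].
1225*cosh(35/8)/512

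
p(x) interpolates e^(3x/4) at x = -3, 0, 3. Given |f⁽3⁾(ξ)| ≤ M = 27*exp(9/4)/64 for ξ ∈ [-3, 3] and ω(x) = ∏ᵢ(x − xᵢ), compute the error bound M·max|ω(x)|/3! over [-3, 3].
27*sqrt(3)*exp(9/4)/64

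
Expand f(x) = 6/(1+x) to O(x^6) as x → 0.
6 - 6*x + 6*x**2 - 6*x**3 + 6*x**4 - 6*x**5 + O(x**6)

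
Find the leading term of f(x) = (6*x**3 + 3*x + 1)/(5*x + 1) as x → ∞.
6*x**2/5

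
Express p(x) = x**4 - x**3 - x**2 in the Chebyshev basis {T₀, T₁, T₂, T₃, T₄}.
(-1/8)T₀ + (-3/4)T₁ + (-1/4)T₃ + (1/8)T₄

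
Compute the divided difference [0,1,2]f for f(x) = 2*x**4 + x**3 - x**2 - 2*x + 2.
16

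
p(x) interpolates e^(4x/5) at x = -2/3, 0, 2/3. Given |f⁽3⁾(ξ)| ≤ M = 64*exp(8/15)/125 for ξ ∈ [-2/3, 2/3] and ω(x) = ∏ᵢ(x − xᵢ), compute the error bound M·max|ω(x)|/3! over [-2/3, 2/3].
512*sqrt(3)*exp(8/15)/91125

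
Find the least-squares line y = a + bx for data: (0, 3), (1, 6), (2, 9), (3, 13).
a = 14/5, b = 33/10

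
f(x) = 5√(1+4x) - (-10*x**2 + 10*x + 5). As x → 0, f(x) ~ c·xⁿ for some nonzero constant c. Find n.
3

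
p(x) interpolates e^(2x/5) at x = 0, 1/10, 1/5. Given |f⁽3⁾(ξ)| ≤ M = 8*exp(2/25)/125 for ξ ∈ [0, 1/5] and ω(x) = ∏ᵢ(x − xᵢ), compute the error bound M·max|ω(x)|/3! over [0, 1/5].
sqrt(3)*exp(2/25)/421875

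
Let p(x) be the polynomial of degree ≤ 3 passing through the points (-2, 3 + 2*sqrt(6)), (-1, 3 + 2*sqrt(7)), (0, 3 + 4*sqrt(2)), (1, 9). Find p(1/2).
-5*sqrt(7)/8 + sqrt(6)/8 + 39/8 + 15*sqrt(2)/4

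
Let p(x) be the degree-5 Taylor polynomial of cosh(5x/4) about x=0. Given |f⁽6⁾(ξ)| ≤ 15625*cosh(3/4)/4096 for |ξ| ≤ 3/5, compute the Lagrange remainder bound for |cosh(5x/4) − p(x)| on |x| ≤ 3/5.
81*cosh(3/4)/327680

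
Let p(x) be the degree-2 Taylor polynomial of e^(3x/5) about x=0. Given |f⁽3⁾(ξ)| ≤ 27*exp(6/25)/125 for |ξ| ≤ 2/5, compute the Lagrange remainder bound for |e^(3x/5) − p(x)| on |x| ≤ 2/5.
36*exp(6/25)/15625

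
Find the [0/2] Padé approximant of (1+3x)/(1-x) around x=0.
1/(12*x**2 - 4*x + 1)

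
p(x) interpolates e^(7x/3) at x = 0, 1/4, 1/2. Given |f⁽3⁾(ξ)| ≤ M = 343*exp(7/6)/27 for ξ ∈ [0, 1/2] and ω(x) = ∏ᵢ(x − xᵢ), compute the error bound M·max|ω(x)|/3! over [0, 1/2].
343*sqrt(3)*exp(7/6)/46656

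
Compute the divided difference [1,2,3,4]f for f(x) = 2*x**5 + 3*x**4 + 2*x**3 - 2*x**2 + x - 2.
162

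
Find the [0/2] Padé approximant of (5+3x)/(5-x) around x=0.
1/(12*x**2/25 - 4*x/5 + 1)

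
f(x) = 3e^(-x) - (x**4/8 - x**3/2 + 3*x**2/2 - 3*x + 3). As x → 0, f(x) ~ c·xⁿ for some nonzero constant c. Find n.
5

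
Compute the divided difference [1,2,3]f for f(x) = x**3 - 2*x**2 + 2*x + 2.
4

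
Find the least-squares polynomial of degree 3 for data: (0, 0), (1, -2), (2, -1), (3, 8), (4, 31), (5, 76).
-13/126 + (-425/756)x + (-131/63)x² + (113/108)x³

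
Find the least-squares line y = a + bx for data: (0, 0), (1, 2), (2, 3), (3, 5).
a = 1/10, b = 8/5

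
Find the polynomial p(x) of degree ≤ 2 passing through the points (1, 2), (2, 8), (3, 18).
2*x**2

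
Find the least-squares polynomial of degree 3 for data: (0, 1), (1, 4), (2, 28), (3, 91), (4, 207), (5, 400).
53/63 + (-239/378)x + (74/63)x² + (161/54)x³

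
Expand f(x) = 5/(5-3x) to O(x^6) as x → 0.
1 + 3*x/5 + 9*x**2/25 + 27*x**3/125 + 81*x**4/625 + 243*x**5/3125 + O(x**6)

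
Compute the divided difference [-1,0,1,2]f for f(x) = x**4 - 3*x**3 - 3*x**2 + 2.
-1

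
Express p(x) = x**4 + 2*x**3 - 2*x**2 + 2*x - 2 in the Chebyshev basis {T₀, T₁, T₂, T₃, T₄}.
(-21/8)T₀ + (7/2)T₁ + (-1/2)T₂ + (1/2)T₃ + (1/8)T₄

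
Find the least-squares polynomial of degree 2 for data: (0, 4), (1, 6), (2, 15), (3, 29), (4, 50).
138/35 + (-11/14)x + (43/14)x²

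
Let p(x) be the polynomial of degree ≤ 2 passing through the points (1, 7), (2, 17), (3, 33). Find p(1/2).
17/4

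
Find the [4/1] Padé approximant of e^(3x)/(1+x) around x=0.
(189*x**4/440 + 9*x**3/11 + 171*x**2/110 + 84*x/55 + 1)/(1 - 26*x/55)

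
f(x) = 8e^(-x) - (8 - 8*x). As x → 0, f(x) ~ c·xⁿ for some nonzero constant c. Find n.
2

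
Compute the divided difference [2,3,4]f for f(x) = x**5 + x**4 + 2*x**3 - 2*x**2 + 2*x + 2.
356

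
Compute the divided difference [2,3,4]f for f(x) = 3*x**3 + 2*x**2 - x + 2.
29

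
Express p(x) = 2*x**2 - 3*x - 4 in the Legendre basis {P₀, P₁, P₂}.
(-10/3)P₀ + (-3)P₁ + (4/3)P₂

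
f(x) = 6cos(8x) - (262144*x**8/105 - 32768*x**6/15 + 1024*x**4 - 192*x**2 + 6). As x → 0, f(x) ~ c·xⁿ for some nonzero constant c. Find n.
10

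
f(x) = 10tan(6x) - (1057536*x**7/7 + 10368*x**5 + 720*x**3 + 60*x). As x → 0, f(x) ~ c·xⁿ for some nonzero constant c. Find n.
9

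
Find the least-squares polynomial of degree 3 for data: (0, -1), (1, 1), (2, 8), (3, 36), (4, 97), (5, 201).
-7/9 + (655/378)x + (-172/63)x² + (113/54)x³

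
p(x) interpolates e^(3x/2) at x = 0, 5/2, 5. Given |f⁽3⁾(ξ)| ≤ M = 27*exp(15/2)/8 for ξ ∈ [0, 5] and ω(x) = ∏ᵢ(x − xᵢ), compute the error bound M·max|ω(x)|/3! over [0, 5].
125*sqrt(3)*exp(15/2)/64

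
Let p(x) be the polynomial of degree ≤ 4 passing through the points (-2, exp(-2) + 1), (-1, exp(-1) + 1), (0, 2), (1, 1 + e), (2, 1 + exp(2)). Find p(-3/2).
(35 + 140*e + (-5*exp(2) + 58 + 28*e)*exp(2))*exp(-2)/128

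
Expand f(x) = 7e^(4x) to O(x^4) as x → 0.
7 + 28*x + 56*x**2 + 224*x**3/3 + O(x**4)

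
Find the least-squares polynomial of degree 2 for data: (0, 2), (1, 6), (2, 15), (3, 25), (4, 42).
72/35 + (153/70)x + (27/14)x²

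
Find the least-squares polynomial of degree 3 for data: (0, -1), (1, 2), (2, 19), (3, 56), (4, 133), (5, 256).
-10/9 + (103/54)x + (-5/18)x² + (55/27)x³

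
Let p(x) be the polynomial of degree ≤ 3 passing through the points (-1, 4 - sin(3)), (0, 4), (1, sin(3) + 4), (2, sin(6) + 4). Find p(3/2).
5*sin(6)/16 + 7*sin(3)/8 + 4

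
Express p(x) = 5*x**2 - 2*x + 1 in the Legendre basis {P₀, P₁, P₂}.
(8/3)P₀ + (-2)P₁ + (10/3)P₂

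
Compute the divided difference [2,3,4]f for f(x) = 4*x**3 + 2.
36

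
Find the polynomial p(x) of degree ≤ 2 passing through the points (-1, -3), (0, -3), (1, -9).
-3*x**2 - 3*x - 3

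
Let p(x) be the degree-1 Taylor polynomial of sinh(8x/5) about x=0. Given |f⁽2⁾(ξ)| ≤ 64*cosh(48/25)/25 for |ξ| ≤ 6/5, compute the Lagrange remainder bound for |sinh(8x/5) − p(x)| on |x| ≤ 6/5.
1152*cosh(48/25)/625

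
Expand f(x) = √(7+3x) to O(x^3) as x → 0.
sqrt(7) + 3*sqrt(7)*x/14 - 9*sqrt(7)*x**2/392 + O(x**3)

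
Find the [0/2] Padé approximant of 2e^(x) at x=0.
2/(x**2/2 - x + 1)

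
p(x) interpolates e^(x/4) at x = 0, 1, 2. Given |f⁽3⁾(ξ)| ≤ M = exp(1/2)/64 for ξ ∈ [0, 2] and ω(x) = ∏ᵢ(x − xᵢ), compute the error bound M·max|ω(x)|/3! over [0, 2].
sqrt(3)*exp(1/2)/1728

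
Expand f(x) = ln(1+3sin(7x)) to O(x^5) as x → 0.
21*x - 441*x**2/2 + 5831*x**3/2 - 180075*x**4/4 + O(x**5)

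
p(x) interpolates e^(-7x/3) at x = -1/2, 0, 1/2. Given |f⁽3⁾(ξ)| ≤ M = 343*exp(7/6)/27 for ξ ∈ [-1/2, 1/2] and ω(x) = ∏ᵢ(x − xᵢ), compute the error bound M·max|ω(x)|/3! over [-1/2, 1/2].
343*sqrt(3)*exp(7/6)/5832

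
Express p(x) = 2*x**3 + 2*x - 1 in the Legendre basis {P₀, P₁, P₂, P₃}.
-P₀ + (16/5)P₁ + (4/5)P₃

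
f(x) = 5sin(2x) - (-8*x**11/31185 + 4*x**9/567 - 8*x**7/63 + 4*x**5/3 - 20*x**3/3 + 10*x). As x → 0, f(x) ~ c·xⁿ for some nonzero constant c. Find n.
13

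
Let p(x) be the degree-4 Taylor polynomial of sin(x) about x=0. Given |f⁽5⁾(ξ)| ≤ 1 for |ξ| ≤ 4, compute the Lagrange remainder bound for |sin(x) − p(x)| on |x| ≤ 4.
128/15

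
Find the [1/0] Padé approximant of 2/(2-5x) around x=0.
5*x/2 + 1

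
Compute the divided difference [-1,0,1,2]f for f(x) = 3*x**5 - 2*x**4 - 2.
11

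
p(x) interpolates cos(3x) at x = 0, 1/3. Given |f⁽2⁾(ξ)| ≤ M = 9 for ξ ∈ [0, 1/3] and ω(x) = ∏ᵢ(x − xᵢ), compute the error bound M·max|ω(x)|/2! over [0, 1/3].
1/8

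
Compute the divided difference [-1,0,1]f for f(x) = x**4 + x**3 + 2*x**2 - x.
3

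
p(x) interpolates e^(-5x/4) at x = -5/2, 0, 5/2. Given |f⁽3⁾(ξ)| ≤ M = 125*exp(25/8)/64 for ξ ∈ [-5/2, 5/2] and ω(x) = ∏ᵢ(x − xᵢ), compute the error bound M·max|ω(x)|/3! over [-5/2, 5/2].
15625*sqrt(3)*exp(25/8)/13824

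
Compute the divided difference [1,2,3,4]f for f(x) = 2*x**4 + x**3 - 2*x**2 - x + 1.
21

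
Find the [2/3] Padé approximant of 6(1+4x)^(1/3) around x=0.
(112*x**2/3 + 32*x + 6)/(-32*x**3/81 + 8*x**2/3 + 4*x + 1)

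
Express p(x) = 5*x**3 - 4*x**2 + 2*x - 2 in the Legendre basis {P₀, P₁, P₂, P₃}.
(-10/3)P₀ + (5)P₁ + (-8/3)P₂ + (2)P₃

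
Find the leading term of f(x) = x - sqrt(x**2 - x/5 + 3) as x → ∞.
1/10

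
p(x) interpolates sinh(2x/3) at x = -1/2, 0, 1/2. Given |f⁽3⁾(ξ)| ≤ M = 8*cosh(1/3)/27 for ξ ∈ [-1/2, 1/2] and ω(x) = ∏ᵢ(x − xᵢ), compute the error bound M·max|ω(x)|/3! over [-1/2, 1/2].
sqrt(3)*cosh(1/3)/729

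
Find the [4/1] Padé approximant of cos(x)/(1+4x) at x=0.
(x**4/24 - x**2/2 + 1)/(4*x + 1)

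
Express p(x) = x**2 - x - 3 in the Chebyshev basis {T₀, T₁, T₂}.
(-5/2)T₀ - T₁ + (1/2)T₂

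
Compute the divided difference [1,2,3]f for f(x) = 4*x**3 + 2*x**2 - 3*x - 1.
26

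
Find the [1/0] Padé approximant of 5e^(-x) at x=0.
5 - 5*x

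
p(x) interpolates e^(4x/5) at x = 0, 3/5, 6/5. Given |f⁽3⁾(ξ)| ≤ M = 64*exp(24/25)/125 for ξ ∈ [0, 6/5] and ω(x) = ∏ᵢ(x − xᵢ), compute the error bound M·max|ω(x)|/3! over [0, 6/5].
64*sqrt(3)*exp(24/25)/15625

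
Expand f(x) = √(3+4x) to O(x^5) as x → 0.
sqrt(3) + 2*sqrt(3)*x/3 - 2*sqrt(3)*x**2/9 + 4*sqrt(3)*x**3/27 - 10*sqrt(3)*x**4/81 + O(x**5)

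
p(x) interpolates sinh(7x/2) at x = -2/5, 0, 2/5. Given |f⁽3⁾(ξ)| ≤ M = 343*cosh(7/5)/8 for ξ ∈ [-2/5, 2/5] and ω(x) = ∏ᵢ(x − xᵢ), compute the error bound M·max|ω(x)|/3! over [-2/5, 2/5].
343*sqrt(3)*cosh(7/5)/3375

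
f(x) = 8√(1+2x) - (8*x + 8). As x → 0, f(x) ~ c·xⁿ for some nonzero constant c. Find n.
2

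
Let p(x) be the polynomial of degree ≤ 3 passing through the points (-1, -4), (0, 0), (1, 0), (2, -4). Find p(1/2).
1/2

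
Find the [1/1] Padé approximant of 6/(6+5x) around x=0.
1/(5*x/6 + 1)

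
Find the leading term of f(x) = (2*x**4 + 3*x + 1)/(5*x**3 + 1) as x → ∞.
2*x/5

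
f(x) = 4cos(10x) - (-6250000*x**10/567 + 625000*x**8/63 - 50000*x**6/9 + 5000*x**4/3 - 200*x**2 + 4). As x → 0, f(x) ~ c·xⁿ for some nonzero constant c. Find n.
12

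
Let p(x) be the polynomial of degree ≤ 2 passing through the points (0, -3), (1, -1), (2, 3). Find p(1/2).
-9/4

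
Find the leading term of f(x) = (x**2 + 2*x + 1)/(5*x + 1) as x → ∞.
x/5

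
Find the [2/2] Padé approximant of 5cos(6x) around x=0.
(5 - 75*x**2)/(3*x**2 + 1)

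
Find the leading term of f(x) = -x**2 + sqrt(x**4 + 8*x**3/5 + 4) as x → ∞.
4*x/5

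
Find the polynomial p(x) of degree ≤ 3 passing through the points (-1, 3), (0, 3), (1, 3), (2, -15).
-3*x**3 + 3*x + 3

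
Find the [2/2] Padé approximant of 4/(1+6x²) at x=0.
4/(6*x**2 + 1)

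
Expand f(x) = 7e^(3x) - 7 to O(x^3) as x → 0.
21*x + 63*x**2/2 + O(x**3)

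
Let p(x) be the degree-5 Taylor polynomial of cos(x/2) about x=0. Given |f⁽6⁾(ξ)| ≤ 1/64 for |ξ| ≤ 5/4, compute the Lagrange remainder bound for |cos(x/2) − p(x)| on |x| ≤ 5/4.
3125/37748736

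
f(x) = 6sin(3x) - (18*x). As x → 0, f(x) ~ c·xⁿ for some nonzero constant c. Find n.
3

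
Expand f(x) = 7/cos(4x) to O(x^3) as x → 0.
7 + 56*x**2 + O(x**3)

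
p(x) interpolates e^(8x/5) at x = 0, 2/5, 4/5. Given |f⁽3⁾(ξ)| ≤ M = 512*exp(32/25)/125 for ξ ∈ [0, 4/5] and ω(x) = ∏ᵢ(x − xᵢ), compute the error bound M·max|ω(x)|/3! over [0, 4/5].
4096*sqrt(3)*exp(32/25)/421875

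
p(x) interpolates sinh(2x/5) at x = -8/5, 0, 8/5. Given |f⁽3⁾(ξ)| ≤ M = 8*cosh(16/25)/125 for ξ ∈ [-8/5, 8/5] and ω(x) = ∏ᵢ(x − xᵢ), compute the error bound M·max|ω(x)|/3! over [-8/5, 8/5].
4096*sqrt(3)*cosh(16/25)/421875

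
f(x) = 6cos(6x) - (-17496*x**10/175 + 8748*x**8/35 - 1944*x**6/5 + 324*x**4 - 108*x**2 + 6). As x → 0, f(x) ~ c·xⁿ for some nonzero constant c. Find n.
12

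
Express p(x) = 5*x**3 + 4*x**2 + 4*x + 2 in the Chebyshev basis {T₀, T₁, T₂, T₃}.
(4)T₀ + (31/4)T₁ + (2)T₂ + (5/4)T₃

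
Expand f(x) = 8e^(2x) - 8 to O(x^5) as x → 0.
16*x + 16*x**2 + 32*x**3/3 + 16*x**4/3 + O(x**5)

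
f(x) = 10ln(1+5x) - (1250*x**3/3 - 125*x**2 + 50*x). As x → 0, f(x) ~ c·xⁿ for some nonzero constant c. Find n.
4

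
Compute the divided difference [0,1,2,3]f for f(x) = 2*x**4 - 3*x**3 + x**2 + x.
9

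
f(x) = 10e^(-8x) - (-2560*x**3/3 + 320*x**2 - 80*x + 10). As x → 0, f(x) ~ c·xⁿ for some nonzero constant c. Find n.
4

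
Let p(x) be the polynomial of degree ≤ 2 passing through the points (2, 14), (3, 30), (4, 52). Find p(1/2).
5/4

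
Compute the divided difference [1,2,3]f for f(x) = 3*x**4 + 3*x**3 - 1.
93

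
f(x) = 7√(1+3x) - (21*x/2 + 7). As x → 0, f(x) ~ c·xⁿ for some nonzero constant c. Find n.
2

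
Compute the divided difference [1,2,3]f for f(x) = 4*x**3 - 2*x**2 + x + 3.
22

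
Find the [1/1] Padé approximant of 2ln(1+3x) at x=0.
6*x/(3*x/2 + 1)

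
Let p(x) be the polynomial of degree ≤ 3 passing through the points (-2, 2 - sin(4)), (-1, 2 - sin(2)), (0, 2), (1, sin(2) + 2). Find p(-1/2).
-5*sin(2)/8 + sin(4)/16 + 2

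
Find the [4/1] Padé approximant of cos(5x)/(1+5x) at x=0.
(625*x**4/24 - 25*x**2/2 + 1)/(5*x + 1)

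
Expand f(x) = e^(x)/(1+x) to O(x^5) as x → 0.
1 + x**2/2 - x**3/3 + 3*x**4/8 + O(x**5)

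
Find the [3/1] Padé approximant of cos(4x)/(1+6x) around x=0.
(16*x**3/9 - 176*x**2/21 + 4*x/63 + 1)/(382*x/63 + 1)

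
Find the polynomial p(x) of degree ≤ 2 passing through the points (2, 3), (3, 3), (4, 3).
3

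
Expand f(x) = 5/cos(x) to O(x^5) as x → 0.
5 + 5*x**2/2 + 25*x**4/24 + O(x**5)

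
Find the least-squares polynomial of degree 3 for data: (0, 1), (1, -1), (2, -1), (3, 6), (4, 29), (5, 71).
65/63 + (-166/189)x + (-139/63)x² + (28/27)x³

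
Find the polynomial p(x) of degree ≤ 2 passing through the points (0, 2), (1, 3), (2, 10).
3*x**2 - 2*x + 2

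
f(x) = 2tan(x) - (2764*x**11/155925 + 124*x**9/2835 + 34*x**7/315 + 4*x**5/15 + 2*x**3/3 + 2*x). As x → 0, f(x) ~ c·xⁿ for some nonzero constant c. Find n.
13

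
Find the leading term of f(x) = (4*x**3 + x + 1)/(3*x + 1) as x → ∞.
4*x**2/3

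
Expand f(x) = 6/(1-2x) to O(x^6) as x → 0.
6 + 12*x + 24*x**2 + 48*x**3 + 96*x**4 + 192*x**5 + O(x**6)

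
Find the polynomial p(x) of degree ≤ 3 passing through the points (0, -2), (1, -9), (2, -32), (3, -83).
-2*x**3 - 2*x**2 - 3*x - 2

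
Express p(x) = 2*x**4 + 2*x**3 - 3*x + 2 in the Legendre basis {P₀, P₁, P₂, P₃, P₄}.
(12/5)P₀ + (-9/5)P₁ + (8/7)P₂ + (4/5)P₃ + (16/35)P₄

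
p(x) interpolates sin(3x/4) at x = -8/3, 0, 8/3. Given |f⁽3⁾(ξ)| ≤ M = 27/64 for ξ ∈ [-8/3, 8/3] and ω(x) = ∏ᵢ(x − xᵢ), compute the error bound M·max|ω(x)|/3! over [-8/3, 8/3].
8*sqrt(3)/27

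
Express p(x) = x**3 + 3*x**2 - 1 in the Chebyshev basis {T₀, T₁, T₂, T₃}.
(1/2)T₀ + (3/4)T₁ + (3/2)T₂ + (1/4)T₃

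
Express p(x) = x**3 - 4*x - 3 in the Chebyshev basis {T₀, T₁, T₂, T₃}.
(-3)T₀ + (-13/4)T₁ + (1/4)T₃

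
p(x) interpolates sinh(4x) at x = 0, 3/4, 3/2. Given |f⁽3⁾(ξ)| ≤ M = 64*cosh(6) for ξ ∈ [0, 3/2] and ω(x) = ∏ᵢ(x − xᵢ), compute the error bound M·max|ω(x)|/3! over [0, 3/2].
sqrt(3)*cosh(6)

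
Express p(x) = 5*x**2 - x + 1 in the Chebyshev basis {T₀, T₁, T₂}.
(7/2)T₀ - T₁ + (5/2)T₂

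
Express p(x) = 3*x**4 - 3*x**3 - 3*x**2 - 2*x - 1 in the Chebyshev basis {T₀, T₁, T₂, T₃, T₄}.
(-11/8)T₀ + (-17/4)T₁ + (-3/4)T₃ + (3/8)T₄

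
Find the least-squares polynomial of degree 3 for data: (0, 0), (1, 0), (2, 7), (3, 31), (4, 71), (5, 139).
1/42 + (-649/252)x + (113/84)x² + (17/18)x³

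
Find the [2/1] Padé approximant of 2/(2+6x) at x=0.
1/(3*x + 1)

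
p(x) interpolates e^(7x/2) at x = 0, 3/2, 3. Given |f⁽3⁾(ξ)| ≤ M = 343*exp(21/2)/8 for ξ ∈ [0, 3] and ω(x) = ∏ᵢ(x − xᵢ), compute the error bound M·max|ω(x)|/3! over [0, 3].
343*sqrt(3)*exp(21/2)/64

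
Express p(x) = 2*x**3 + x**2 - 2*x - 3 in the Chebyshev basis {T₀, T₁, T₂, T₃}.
(-5/2)T₀ + (-1/2)T₁ + (1/2)T₂ + (1/2)T₃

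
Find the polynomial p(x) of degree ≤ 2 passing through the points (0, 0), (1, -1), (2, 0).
x**2 - 2*x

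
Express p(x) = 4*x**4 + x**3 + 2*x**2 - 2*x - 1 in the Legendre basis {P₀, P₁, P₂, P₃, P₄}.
(7/15)P₀ + (-7/5)P₁ + (76/21)P₂ + (2/5)P₃ + (32/35)P₄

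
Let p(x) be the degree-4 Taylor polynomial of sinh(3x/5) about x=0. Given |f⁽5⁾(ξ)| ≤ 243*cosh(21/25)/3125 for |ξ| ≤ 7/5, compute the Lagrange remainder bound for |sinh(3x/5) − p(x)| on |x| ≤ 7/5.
1361367*cosh(21/25)/390625000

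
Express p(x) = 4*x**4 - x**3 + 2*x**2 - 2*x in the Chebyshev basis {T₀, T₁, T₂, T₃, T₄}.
(5/2)T₀ + (-11/4)T₁ + (3)T₂ + (-1/4)T₃ + (1/2)T₄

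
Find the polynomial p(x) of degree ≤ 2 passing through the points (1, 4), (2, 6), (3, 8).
2*x + 2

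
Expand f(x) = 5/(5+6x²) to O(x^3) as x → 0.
1 - 6*x**2/5 + O(x**3)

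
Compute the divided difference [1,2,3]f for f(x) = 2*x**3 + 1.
12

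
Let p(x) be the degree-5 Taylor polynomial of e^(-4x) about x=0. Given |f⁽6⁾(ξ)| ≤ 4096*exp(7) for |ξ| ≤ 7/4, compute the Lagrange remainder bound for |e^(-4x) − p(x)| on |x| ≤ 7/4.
117649*exp(7)/720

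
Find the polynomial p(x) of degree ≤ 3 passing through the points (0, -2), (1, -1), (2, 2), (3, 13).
x**3 - 2*x**2 + 2*x - 2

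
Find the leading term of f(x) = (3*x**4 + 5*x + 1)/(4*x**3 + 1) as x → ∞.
3*x/4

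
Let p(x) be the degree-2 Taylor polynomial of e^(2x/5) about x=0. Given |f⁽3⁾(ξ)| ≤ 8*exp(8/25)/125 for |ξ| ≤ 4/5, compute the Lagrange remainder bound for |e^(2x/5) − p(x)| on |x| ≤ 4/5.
256*exp(8/25)/46875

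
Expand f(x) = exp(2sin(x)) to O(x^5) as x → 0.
1 + 2*x + 2*x**2 + x**3 + O(x**5)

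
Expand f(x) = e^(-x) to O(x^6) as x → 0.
1 - x + x**2/2 - x**3/6 + x**4/24 - x**5/120 + O(x**6)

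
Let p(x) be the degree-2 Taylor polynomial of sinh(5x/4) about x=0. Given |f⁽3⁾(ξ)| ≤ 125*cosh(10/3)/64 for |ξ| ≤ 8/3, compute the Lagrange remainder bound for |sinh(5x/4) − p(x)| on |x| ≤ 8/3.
500*cosh(10/3)/81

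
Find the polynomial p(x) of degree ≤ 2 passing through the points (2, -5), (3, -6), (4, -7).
-x - 3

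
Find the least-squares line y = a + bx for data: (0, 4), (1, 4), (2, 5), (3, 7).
a = 7/2, b = 1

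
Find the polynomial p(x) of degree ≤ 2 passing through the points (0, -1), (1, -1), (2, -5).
-2*x**2 + 2*x - 1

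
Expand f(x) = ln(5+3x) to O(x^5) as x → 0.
log(5) + 3*x/5 - 9*x**2/50 + 9*x**3/125 - 81*x**4/2500 + O(x**5)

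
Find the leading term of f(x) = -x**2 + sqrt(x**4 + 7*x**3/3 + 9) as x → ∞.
7*x/6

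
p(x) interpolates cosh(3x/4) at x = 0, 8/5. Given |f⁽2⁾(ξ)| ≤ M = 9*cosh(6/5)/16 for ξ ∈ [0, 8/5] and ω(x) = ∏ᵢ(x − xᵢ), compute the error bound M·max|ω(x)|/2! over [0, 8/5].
9*cosh(6/5)/50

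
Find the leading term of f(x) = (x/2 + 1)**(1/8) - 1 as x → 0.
x/16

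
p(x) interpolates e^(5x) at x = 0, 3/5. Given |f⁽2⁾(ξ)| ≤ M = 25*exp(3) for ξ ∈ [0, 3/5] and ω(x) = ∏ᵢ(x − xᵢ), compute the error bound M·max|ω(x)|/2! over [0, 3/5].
9*exp(3)/8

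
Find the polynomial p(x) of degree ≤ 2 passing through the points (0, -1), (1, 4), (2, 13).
2*x**2 + 3*x - 1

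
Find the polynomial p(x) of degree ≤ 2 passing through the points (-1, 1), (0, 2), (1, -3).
-3*x**2 - 2*x + 2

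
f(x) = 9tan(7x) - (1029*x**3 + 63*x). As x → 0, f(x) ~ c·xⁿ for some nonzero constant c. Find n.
5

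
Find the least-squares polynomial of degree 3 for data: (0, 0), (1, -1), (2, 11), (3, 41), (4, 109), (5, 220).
-5/42 + (-415/252)x + (-7/12)x² + (35/18)x³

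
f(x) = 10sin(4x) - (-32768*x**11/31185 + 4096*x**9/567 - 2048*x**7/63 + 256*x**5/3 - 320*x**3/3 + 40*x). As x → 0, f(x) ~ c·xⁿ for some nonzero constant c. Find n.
13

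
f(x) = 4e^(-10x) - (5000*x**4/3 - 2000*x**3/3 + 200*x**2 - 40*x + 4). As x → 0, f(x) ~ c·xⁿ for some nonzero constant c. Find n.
5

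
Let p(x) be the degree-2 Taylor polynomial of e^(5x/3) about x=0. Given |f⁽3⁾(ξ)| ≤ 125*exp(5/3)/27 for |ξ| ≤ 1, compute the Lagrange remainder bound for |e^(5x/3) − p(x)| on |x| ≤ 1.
125*exp(5/3)/162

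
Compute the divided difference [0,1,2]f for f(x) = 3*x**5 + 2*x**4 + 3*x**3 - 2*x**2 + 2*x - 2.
66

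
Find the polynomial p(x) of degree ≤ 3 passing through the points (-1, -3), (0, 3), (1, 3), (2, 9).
2*x**3 - 3*x**2 + x + 3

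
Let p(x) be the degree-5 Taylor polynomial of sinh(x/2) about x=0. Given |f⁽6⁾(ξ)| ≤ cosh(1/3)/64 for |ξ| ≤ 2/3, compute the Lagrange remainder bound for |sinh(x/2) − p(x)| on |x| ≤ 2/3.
cosh(1/3)/524880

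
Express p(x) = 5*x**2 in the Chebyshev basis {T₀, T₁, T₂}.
(5/2)T₀ + (5/2)T₂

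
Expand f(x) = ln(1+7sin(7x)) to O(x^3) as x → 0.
49*x - 2401*x**2/2 + O(x**3)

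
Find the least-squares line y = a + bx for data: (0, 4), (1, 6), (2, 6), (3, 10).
a = 19/5, b = 9/5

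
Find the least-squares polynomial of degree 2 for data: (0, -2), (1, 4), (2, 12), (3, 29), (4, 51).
-54/35 + (97/70)x + (41/14)x²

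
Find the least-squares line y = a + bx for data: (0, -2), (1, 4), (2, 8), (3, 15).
a = -2, b = 11/2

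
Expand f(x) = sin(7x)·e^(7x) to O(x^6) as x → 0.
7*x + 49*x**2 + 343*x**3/3 - 16807*x**5/30 + O(x**6)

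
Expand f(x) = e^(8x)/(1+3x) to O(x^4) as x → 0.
1 + 5*x + 17*x**2 + 103*x**3/3 + O(x**4)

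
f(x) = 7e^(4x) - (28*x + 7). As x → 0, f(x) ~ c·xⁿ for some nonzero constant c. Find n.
2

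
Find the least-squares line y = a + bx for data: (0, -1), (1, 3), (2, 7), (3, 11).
a = -1, b = 4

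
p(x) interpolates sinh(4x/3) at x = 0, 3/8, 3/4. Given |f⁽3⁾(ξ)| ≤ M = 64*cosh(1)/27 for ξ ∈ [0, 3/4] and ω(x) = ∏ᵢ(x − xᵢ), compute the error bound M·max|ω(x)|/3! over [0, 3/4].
sqrt(3)*cosh(1)/216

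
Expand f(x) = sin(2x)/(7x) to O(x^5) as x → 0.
2/7 - 4*x**2/21 + 4*x**4/105 + O(x**5)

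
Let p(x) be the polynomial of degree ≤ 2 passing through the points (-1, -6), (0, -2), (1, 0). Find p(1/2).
-3/4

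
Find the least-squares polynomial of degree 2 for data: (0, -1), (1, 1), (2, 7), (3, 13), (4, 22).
-6/5 + (9/5)x + x²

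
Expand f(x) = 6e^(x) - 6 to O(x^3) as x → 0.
6*x + 3*x**2 + O(x**3)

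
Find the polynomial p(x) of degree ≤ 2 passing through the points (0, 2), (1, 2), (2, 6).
2*x**2 - 2*x + 2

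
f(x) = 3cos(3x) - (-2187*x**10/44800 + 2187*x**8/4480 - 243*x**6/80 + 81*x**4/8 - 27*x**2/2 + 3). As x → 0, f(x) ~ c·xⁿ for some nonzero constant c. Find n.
12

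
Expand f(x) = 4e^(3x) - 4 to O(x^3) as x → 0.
12*x + 18*x**2 + O(x**3)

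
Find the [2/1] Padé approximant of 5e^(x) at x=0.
(5*x**2/6 + 10*x/3 + 5)/(1 - x/3)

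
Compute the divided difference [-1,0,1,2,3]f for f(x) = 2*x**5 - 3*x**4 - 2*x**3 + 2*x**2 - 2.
7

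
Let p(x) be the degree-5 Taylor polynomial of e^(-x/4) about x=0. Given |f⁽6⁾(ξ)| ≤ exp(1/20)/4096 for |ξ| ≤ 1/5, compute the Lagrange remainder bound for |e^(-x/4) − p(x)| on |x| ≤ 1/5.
exp(1/20)/46080000000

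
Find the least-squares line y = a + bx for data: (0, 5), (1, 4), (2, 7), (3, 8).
a = 21/5, b = 6/5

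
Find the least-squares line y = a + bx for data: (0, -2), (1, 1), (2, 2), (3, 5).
a = -9/5, b = 11/5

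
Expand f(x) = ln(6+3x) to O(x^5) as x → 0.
log(6) + x/2 - x**2/8 + x**3/24 - x**4/64 + O(x**5)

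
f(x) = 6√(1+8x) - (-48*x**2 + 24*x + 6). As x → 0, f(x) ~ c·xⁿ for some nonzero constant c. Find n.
3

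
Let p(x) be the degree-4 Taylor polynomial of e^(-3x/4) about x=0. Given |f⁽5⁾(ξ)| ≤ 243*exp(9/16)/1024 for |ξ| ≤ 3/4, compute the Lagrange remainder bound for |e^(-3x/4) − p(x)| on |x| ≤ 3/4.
19683*exp(9/16)/41943040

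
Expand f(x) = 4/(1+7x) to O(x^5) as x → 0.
4 - 28*x + 196*x**2 - 1372*x**3 + 9604*x**4 + O(x**5)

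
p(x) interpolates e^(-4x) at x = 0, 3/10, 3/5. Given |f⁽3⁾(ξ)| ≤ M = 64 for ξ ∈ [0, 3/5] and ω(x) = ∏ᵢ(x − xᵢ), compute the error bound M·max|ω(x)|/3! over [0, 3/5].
8*sqrt(3)/125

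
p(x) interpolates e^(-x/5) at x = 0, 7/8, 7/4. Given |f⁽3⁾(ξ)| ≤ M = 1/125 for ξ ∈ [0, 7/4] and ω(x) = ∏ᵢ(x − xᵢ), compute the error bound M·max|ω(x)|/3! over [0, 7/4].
343*sqrt(3)/1728000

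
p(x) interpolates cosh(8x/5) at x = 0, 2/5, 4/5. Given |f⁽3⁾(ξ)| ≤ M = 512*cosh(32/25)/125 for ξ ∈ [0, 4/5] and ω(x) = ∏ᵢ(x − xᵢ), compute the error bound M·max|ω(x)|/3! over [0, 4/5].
4096*sqrt(3)*cosh(32/25)/421875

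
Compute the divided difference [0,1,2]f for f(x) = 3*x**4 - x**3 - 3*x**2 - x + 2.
15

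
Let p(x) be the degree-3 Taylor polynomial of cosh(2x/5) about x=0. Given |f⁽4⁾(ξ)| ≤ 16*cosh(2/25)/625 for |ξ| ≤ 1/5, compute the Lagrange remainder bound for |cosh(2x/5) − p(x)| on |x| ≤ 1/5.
2*cosh(2/25)/1171875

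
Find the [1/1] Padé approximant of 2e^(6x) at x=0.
(6*x + 2)/(1 - 3*x)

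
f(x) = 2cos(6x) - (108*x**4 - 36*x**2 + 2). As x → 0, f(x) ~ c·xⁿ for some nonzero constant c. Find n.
6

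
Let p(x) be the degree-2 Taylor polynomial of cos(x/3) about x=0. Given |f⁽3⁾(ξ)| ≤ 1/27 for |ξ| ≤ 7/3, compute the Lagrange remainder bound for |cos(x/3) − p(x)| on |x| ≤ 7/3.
343/4374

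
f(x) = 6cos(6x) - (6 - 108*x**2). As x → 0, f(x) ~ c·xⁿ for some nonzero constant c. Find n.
4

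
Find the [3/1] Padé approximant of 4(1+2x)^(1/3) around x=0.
(-32*x**3/81 + 16*x**2/9 + 8*x + 4)/(4*x/3 + 1)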